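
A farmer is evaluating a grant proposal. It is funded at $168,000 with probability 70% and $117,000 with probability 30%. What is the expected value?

$152,700

EV = 0.7 × 168000 + 0.3 × 117000 = 117600 + 35100 = 152700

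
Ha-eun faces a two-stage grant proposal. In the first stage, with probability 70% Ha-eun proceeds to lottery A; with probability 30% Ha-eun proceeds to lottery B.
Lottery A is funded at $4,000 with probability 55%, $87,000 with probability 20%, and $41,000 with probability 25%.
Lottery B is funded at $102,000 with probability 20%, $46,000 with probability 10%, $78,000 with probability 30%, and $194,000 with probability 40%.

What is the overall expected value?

EV(A) = 0.55 × 4000 + 0.2 × 87000 + 0.25 × 41000 = 2200 + 17400 + 10250 = 29850
EV(B) = 0.2 × 102000 + 0.1 × 46000 + 0.3 × 78000 + 0.4 × 194000 = 20400 + 4600 + 23400 + 77600 = 126000
Overall = 0.7 × 29850 + 0.3 × 126000 = 20895 + 37800 = 58695

$58,695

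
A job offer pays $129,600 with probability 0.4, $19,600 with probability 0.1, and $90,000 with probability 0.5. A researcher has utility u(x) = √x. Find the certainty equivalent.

$94,864

E[u] = 0.4·√129600 + 0.1·√19600 + 0.5·√90000 = 0.4·360 + 0.1·140 + 0.5·300 = 308
CE = (308)² = 94864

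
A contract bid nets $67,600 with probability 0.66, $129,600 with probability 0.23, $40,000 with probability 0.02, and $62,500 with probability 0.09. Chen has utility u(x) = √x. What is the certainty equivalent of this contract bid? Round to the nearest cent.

$78,904.81

E[u] = 0.66·√67600 + 0.23·√129600 + 0.02·√40000 + 0.09·√62500 = 0.66·260 + 0.23·360 + 0.02·200 + 0.09·250 = 280.9
CE = (280.9)² = 78904.81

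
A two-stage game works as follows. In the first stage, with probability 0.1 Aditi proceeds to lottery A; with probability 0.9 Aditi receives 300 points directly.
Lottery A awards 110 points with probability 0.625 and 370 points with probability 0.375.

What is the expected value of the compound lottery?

290.75 points

EV(A) = 0.625 × 110 + 0.375 × 370 = 68.75 + 138.75 = 207.5
Branch B: 300 (certain)
Overall = 0.1 × 207.5 + 0.9 × 300 = 20.75 + 270 = 290.75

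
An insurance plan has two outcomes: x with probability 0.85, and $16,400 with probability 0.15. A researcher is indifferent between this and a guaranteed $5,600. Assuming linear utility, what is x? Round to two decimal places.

x = $3,694.12

0.85·x + 0.15·16400 = 5600
0.85·x = 5600 − 2460 = 3140
x = 3140 / 0.85 = 3694.1176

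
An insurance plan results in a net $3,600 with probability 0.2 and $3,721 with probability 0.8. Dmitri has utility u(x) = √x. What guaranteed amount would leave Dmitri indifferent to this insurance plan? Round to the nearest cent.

$3,696.64

E[u] = 0.2·√3600 + 0.8·√3721 = 0.2·60 + 0.8·61 = 60.8
CE = (60.8)² = 3696.64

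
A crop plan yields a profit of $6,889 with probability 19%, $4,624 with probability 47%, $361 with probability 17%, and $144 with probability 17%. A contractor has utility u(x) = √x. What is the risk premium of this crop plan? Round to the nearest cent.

E[u] = 0.19·√6889 + 0.47·√4624 + 0.17·√361 + 0.17·√144 = 0.19·83 + 0.47·68 + 0.17·19 + 0.17·12 = 53
CE = (53)² = 2809
Risk premium = EV − CE = 3568.04 − 2809 = 759.04

$759.04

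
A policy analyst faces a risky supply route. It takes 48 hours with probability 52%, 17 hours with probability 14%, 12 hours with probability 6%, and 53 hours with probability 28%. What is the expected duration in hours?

42.9 hours

EV = 0.52 × 48 + 0.14 × 17 + 0.06 × 12 + 0.28 × 53 = 24.96 + 2.38 + 0.72 + 14.84 = 42.9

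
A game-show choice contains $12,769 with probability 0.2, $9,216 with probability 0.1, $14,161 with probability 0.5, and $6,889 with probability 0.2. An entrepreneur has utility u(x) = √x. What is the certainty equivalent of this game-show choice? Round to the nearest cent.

$11,728.89

E[u] = 0.2·√12769 + 0.1·√9216 + 0.5·√14161 + 0.2·√6889 = 0.2·113 + 0.1·96 + 0.5·119 + 0.2·83 = 108.3
CE = (108.3)² = 11728.89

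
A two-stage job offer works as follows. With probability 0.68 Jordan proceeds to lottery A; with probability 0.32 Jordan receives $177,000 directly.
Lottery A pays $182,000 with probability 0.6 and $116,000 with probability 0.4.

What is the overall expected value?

$162,448

EV(A) = 0.6 × 182000 + 0.4 × 116000 = 109200 + 46400 = 155600
Branch B: 177000 (certain)
Overall = 0.68 × 155600 + 0.32 × 177000 = 105808 + 56640 = 162448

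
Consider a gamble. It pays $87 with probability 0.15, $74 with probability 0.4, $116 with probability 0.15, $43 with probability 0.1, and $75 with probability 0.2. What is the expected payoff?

$79.35

EV = 0.15 × 87 + 0.4 × 74 + 0.15 × 116 + 0.1 × 43 + 0.2 × 75 = 13.05 + 29.6 + 17.4 + 4.3 + 15 = 79.35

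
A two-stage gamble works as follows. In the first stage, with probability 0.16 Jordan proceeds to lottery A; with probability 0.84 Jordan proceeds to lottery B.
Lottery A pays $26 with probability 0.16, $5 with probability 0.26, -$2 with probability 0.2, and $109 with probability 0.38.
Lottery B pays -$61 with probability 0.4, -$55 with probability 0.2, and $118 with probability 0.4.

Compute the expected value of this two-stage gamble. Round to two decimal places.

$17.35

EV(A) = 0.16 × 26 + 0.26 × 5 + 0.2 × (-2) + 0.38 × 109 = 4.16 + 1.3 − 0.4 + 41.42 = 46.48
EV(B) = 0.4 × (-61) + 0.2 × (-55) + 0.4 × 118 = -24.4 − 11 + 47.2 = 11.8
Overall = 0.16 × 46.48 + 0.84 × 11.8 = 7.4368 + 9.912 = 17.3488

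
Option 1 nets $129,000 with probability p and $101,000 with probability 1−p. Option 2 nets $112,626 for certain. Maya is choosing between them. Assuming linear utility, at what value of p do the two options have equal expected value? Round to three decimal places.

p = 0.415

p·129000 + (1−p)·101000 = 112626
28000p + 101000 = 112626
p = (112626 − 101000) / 28000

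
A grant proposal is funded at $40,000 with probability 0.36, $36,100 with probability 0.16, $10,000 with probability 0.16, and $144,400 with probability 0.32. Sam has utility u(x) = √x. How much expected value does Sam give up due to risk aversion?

E[u] = 0.36·√40000 + 0.16·√36100 + 0.16·√10000 + 0.32·√144400 = 0.36·200 + 0.16·190 + 0.16·100 + 0.32·380 = 240
CE = (240)² = 57600
Risk premium = EV − CE = 67984 − 57600 = 10384

$10,384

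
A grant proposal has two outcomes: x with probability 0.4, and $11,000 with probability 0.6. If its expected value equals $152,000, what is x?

0.4·x + 0.6·11000 = 152000
0.4·x = 152000 − 6600 = 145400
x = 145400 / 0.4 = 363500

x = $363,500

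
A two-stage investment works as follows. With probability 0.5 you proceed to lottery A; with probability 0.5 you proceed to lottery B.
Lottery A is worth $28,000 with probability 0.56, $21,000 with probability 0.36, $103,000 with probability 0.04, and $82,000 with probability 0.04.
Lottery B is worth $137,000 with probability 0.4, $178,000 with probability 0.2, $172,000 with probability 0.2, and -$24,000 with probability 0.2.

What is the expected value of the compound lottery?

EV(A) = 0.56 × 28000 + 0.36 × 21000 + 0.04 × 103000 + 0.04 × 82000 = 15680 + 7560 + 4120 + 3280 = 30640
EV(B) = 0.4 × 137000 + 0.2 × 178000 + 0.2 × 172000 + 0.2 × (-24000) = 54800 + 35600 + 34400 − 4800 = 120000
Overall = 0.5 × 30640 + 0.5 × 120000 = 15320 + 60000 = 75320

$75,320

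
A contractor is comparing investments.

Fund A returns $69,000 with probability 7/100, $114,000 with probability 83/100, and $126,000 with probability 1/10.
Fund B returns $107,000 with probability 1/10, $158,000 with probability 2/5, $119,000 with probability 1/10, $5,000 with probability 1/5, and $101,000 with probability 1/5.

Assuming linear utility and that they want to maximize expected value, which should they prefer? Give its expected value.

Fund A = 7/100 × 69000 + 83/100 × 114000 + 1/10 × 126000 = 4830 + 94620 + 12600 = 112050
Fund B = 1/10 × 107000 + 2/5 × 158000 + 1/10 × 119000 + 1/5 × 5000 + 1/5 × 101000 = 10700 + 63200 + 11900 + 1000 + 20200 = 107000

Fund A ($112,050)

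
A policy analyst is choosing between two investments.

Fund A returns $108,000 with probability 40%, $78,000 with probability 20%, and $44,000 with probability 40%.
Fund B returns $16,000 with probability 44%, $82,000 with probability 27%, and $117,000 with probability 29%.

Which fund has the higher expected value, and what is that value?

Fund A ($76,400)

Fund A = 0.4 × 108000 + 0.2 × 78000 + 0.4 × 44000 = 43200 + 15600 + 17600 = 76400
Fund B = 0.44 × 16000 + 0.27 × 82000 + 0.29 × 117000 = 7040 + 22140 + 33930 = 63110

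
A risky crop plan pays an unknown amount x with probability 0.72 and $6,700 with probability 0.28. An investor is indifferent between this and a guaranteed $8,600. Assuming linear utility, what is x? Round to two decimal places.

x = $9,338.89

0.72·x + 0.28·6700 = 8600
0.72·x = 8600 − 1876 = 6724
x = 6724 / 0.72 = 9338.8889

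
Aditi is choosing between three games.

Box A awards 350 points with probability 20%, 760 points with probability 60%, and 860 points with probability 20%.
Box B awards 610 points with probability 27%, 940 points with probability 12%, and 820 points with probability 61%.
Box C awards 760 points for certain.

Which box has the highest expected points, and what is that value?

Box B (777.7 points)

Box A = 0.2 × 350 + 0.6 × 760 + 0.2 × 860 = 70 + 456 + 172 = 698
Box B = 0.27 × 610 + 0.12 × 940 + 0.61 × 820 = 164.7 + 112.8 + 500.2 = 777.7
Box C: 760 (certain)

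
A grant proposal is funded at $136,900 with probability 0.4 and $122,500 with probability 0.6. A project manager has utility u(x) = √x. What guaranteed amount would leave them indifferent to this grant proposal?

E[u] = 0.4·√136900 + 0.6·√122500 = 0.4·370 + 0.6·350 = 358
CE = (358)² = 128164

$128,164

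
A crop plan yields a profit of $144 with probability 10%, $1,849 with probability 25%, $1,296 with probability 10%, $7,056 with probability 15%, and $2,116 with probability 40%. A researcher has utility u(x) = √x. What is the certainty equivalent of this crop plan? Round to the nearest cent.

E[u] = 0.1·√144 + 0.25·√1849 + 0.1·√1296 + 0.15·√7056 + 0.4·√2116 = 0.1·12 + 0.25·43 + 0.1·36 + 0.15·84 + 0.4·46 = 46.55
CE = (46.55)² = 2166.9025

$2,166.90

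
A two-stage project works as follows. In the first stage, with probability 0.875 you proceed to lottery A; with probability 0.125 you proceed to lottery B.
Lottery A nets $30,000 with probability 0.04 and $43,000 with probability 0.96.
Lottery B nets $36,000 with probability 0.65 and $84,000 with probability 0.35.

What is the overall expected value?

EV(A) = 0.04 × 30000 + 0.96 × 43000 = 1200 + 41280 = 42480
EV(B) = 0.65 × 36000 + 0.35 × 84000 = 23400 + 29400 = 52800
Overall = 0.875 × 42480 + 0.125 × 52800 = 37170 + 6600 = 43770

$43,770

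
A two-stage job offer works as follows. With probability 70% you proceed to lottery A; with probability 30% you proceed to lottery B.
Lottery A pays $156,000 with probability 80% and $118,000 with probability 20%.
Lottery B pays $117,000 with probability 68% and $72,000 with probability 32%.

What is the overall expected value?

$134,660

EV(A) = 0.8 × 156000 + 0.2 × 118000 = 124800 + 23600 = 148400
EV(B) = 0.68 × 117000 + 0.32 × 72000 = 79560 + 23040 = 102600
Overall = 0.7 × 148400 + 0.3 × 102600 = 103880 + 30780 = 134660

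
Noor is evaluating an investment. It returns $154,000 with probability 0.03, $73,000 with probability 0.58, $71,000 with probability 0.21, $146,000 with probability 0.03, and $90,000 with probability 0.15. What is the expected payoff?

$79,750

EV = 0.03 × 154000 + 0.58 × 73000 + 0.21 × 71000 + 0.03 × 146000 + 0.15 × 90000 = 4620 + 42340 + 14910 + 4380 + 13500 = 79750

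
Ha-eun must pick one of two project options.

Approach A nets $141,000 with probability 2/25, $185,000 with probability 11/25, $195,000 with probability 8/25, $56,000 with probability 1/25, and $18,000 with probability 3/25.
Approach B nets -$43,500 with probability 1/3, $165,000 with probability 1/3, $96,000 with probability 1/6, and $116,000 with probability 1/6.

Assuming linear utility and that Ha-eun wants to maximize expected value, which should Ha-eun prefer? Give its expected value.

Approach A = 2/25 × 141000 + 11/25 × 185000 + 8/25 × 195000 + 1/25 × 56000 + 3/25 × 18000 = 11280 + 81400 + 62400 + 2240 + 2160 = 159480
Approach B = 1/3 × (-43500) + 1/3 × 165000 + 1/6 × 96000 + 1/6 × 116000 = -14500 + 55000 + 16000 + 19333.3333 = 75833.3333

Approach A ($159,480)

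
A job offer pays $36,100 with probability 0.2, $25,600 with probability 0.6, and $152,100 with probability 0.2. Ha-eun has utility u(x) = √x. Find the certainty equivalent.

E[u] = 0.2·√36100 + 0.6·√25600 + 0.2·√152100 = 0.2·190 + 0.6·160 + 0.2·390 = 212
CE = (212)² = 44944

$44,944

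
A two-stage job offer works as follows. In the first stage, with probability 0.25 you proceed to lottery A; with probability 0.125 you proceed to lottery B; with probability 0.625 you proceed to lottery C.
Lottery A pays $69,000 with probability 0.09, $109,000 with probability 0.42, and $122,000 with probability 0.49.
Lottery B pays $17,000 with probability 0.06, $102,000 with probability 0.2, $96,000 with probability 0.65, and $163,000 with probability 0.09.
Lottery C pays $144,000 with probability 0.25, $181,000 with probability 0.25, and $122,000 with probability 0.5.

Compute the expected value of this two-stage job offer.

EV(A) = 0.09 × 69000 + 0.42 × 109000 + 0.49 × 122000 = 6210 + 45780 + 59780 = 111770
EV(B) = 0.06 × 17000 + 0.2 × 102000 + 0.65 × 96000 + 0.09 × 163000 = 1020 + 20400 + 62400 + 14670 = 98490
EV(C) = 0.25 × 144000 + 0.25 × 181000 + 0.5 × 122000 = 36000 + 45250 + 61000 = 142250
Overall = 0.25 × 111770 + 0.125 × 98490 + 0.625 × 142250 = 27942.5 + 12311.25 + 88906.25 = 129160

$129,160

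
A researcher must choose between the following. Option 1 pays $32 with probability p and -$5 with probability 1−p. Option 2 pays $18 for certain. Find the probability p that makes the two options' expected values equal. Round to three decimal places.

p·32 + (1−p)·(-5) = 18
37p − 5 = 18
p = (18 + 5) / 37

p = 0.622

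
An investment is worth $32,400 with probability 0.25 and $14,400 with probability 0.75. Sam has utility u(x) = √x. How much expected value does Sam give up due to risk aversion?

E[u] = 0.25·√32400 + 0.75·√14400 = 0.25·180 + 0.75·120 = 135
CE = (135)² = 18225
Risk premium = EV − CE = 18900 − 18225 = 675

$675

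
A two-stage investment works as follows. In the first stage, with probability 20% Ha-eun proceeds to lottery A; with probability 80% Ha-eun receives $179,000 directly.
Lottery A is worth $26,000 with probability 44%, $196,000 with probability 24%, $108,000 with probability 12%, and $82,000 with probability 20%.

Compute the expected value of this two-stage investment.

EV(A) = 0.44 × 26000 + 0.24 × 196000 + 0.12 × 108000 + 0.2 × 82000 = 11440 + 47040 + 12960 + 16400 = 87840
Branch B: 179000 (certain)
Overall = 0.2 × 87840 + 0.8 × 179000 = 17568 + 143200 = 160768

$160,768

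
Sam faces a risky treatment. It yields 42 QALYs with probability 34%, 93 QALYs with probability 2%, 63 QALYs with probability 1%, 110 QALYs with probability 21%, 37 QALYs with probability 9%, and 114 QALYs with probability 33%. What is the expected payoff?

EV = 0.34 × 42 + 0.02 × 93 + 0.01 × 63 + 0.21 × 110 + 0.09 × 37 + 0.33 × 114 = 14.28 + 1.86 + 0.63 + 23.1 + 3.33 + 37.62 = 80.82

80.82 QALYs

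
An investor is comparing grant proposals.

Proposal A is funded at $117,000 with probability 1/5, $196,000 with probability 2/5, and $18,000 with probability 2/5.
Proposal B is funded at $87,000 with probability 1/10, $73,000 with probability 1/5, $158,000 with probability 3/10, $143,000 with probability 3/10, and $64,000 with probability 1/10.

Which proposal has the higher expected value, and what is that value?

Proposal A = 1/5 × 117000 + 2/5 × 196000 + 2/5 × 18000 = 23400 + 78400 + 7200 = 109000
Proposal B = 1/10 × 87000 + 1/5 × 73000 + 3/10 × 158000 + 3/10 × 143000 + 1/10 × 64000 = 8700 + 14600 + 47400 + 42900 + 6400 = 120000

Proposal B ($120,000)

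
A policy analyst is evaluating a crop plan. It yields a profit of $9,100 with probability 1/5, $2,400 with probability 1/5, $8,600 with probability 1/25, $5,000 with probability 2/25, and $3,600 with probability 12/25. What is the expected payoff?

$4,772

EV = 1/5 × 9100 + 1/5 × 2400 + 1/25 × 8600 + 2/25 × 5000 + 12/25 × 3600 = 1820 + 480 + 344 + 400 + 1728 = 4772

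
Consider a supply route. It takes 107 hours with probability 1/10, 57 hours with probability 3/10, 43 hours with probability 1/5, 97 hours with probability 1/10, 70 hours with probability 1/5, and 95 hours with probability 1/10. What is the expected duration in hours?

EV = 1/10 × 107 + 3/10 × 57 + 1/5 × 43 + 1/10 × 97 + 1/5 × 70 + 1/10 × 95 = 10.7 + 17.1 + 8.6 + 9.7 + 14 + 9.5 = 69.6

69.6 hours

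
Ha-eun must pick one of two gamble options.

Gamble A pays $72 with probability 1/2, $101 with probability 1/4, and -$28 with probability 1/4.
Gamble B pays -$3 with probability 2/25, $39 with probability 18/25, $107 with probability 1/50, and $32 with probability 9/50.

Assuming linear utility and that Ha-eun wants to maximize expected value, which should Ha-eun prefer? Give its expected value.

Gamble A = 1/2 × 72 + 1/4 × 101 + 1/4 × (-28) = 36 + 25.25 − 7 = 54.25
Gamble B = 2/25 × (-3) + 18/25 × 39 + 1/50 × 107 + 9/50 × 32 = -0.24 + 28.08 + 2.14 + 5.76 = 35.74

Gamble A ($54.25)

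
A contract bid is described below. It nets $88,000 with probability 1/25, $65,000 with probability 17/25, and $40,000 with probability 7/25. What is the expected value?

$58,920

EV = 1/25 × 88000 + 17/25 × 65000 + 7/25 × 40000 = 3520 + 44200 + 11200 = 58920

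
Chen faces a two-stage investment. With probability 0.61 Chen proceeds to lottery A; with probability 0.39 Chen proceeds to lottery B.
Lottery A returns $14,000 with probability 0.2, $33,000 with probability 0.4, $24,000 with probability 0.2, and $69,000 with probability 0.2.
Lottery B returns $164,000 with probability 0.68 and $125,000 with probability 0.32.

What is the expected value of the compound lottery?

$80,198.80

EV(A) = 0.2 × 14000 + 0.4 × 33000 + 0.2 × 24000 + 0.2 × 69000 = 2800 + 13200 + 4800 + 13800 = 34600
EV(B) = 0.68 × 164000 + 0.32 × 125000 = 111520 + 40000 = 151520
Overall = 0.61 × 34600 + 0.39 × 151520 = 21106 + 59092.8 = 80198.8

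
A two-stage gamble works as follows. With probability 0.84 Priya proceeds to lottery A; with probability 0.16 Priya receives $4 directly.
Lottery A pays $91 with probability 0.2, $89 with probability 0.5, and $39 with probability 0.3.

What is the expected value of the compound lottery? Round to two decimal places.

$63.14

EV(A) = 0.2 × 91 + 0.5 × 89 + 0.3 × 39 = 18.2 + 44.5 + 11.7 = 74.4
Branch B: 4 (certain)
Overall = 0.84 × 74.4 + 0.16 × 4 = 62.496 + 0.64 = 63.136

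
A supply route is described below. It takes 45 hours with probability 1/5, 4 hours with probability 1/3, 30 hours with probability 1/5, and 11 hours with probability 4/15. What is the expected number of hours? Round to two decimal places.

EV = 1/5 × 45 + 1/3 × 4 + 1/5 × 30 + 4/15 × 11 = 9 + 1.3333 + 6 + 2.9333 = 19.2667

19.27 hours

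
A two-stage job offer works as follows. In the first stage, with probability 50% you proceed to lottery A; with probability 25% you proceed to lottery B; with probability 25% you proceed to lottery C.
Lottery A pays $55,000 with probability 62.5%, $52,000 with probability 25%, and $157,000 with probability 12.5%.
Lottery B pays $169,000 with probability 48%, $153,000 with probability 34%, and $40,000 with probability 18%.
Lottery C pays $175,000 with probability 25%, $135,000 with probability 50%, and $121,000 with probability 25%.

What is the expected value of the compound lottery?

EV(A) = 0.625 × 55000 + 0.25 × 52000 + 0.125 × 157000 = 34375 + 13000 + 19625 = 67000
EV(B) = 0.48 × 169000 + 0.34 × 153000 + 0.18 × 40000 = 81120 + 52020 + 7200 = 140340
EV(C) = 0.25 × 175000 + 0.5 × 135000 + 0.25 × 121000 = 43750 + 67500 + 30250 = 141500
Overall = 0.5 × 67000 + 0.25 × 140340 + 0.25 × 141500 = 33500 + 35085 + 35375 = 103960

$103,960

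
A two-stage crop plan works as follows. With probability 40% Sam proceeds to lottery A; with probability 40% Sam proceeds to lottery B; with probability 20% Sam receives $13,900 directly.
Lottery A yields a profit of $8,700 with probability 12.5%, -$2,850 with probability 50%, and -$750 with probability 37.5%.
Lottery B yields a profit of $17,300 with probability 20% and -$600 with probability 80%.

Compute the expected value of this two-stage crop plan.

$3,724.50

EV(A) = 0.125 × 8700 + 0.5 × (-2850) + 0.375 × (-750) = 1087.5 − 1425 − 281.25 = -618.75
EV(B) = 0.2 × 17300 + 0.8 × (-600) = 3460 − 480 = 2980
Branch C: 13900 (certain)
Overall = 0.4 × (-618.75) + 0.4 × 2980 + 0.2 × 13900 = -247.5 + 1192 + 2780 = 3724.5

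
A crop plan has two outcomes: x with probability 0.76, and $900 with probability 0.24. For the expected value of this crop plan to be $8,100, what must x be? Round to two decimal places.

0.76·x + 0.24·900 = 8100
0.76·x = 8100 − 216 = 7884
x = 7884 / 0.76 = 10373.6842

x = $10,373.68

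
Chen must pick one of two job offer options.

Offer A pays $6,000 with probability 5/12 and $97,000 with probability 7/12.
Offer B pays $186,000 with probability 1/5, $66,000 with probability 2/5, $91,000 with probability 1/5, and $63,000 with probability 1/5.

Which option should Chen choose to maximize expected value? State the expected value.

Offer A = 5/12 × 6000 + 7/12 × 97000 = 2500 + 56583.3333 = 59083.3333
Offer B = 1/5 × 186000 + 2/5 × 66000 + 1/5 × 91000 + 1/5 × 63000 = 37200 + 26400 + 18200 + 12600 = 94400

Offer B ($94,400)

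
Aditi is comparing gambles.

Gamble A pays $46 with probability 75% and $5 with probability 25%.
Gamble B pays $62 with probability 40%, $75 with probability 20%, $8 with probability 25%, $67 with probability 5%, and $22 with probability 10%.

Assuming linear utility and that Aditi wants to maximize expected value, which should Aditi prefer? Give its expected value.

Gamble B ($47.35)

Gamble A = 0.75 × 46 + 0.25 × 5 = 34.5 + 1.25 = 35.75
Gamble B = 0.4 × 62 + 0.2 × 75 + 0.25 × 8 + 0.05 × 67 + 0.1 × 22 = 24.8 + 15 + 2 + 3.35 + 2.2 = 47.35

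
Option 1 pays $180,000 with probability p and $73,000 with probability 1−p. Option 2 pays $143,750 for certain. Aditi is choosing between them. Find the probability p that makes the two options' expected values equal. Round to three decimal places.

p = 0.661

p·180000 + (1−p)·73000 = 143750
107000p + 73000 = 143750
p = (143750 − 73000) / 107000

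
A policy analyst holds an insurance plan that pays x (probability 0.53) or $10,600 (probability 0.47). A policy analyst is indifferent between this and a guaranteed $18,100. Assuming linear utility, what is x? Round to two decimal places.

x = $24,750.94

0.53·x + 0.47·10600 = 18100
0.53·x = 18100 − 4982 = 13118
x = 13118 / 0.53 = 24750.9434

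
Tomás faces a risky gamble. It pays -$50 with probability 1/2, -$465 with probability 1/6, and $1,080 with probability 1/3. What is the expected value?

EV = 1/2 × (-50) + 1/6 × (-465) + 1/3 × 1080 = -25 − 77.5 + 360 = 257.5

$257.50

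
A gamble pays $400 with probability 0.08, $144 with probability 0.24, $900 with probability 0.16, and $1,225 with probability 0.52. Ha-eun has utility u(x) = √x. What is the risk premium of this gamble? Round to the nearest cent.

$92.41

E[u] = 0.08·√400 + 0.24·√144 + 0.16·√900 + 0.52·√1225 = 0.08·20 + 0.24·12 + 0.16·30 + 0.52·35 = 27.48
CE = (27.48)² = 755.1504
Risk premium = EV − CE = 847.56 − 755.1504 = 92.4096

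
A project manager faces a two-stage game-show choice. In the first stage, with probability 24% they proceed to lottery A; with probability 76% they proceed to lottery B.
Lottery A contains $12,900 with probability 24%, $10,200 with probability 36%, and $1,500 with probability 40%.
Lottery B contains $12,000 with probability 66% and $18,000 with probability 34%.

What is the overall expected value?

$12,438.72

EV(A) = 0.24 × 12900 + 0.36 × 10200 + 0.4 × 1500 = 3096 + 3672 + 600 = 7368
EV(B) = 0.66 × 12000 + 0.34 × 18000 = 7920 + 6120 = 14040
Overall = 0.24 × 7368 + 0.76 × 14040 = 1768.32 + 10670.4 = 12438.72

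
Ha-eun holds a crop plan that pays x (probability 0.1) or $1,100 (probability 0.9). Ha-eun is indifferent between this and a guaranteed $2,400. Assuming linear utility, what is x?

x = $14,100

0.1·x + 0.9·1100 = 2400
0.1·x = 2400 − 990 = 1410
x = 1410 / 0.1 = 14100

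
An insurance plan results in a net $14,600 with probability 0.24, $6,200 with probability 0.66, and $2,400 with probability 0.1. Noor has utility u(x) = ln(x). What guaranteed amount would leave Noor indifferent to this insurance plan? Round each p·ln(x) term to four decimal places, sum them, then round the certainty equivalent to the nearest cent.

$6,925.05

E[u] = 0.24·ln(14600) + 0.66·ln(6200) + 0.1·ln(2400) = 2.3013 + 5.7633 + 0.7783 = 8.8429
CE = e^8.8429 ≈ 6925.05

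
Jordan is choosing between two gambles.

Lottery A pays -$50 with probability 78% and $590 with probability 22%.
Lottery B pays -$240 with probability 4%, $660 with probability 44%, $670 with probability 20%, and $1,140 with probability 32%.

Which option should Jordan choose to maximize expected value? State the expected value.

Lottery B ($779.60)

Lottery A = 0.78 × (-50) + 0.22 × 590 = -39 + 129.8 = 90.8
Lottery B = 0.04 × (-240) + 0.44 × 660 + 0.2 × 670 + 0.32 × 1140 = -9.6 + 290.4 + 134 + 364.8 = 779.6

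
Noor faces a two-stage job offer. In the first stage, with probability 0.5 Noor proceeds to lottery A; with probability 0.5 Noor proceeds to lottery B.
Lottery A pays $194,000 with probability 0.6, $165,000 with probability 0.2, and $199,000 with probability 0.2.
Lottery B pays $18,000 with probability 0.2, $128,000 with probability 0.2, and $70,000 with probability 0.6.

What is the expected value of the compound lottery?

$130,200

EV(A) = 0.6 × 194000 + 0.2 × 165000 + 0.2 × 199000 = 116400 + 33000 + 39800 = 189200
EV(B) = 0.2 × 18000 + 0.2 × 128000 + 0.6 × 70000 = 3600 + 25600 + 42000 = 71200
Overall = 0.5 × 189200 + 0.5 × 71200 = 94600 + 35600 = 130200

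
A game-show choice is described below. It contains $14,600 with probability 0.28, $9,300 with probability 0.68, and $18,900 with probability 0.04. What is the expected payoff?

EV = 0.28 × 14600 + 0.68 × 9300 + 0.04 × 18900 = 4088 + 6324 + 756 = 11168

$11,168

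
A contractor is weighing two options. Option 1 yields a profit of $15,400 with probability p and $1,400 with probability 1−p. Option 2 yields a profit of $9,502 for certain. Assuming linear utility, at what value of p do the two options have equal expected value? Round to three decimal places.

p·15400 + (1−p)·1400 = 9502
14000p + 1400 = 9502
p = (9502 − 1400) / 14000

p = 0.579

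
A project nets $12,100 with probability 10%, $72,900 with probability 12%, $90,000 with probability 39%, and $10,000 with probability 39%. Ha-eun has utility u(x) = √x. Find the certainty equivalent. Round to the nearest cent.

E[u] = 0.1·√12100 + 0.12·√72900 + 0.39·√90000 + 0.39·√10000 = 0.1·110 + 0.12·270 + 0.39·300 + 0.39·100 = 199.4
CE = (199.4)² = 39760.36

$39,760.36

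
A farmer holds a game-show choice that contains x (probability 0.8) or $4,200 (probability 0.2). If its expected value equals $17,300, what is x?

0.8·x + 0.2·4200 = 17300
0.8·x = 17300 − 840 = 16460
x = 16460 / 0.8 = 20575

x = $20,575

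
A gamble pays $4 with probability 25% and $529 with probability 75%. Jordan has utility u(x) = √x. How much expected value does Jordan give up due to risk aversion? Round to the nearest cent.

$82.69

E[u] = 0.25·√4 + 0.75·√529 = 0.25·2 + 0.75·23 = 17.75
CE = (17.75)² = 315.0625
Risk premium = EV − CE = 397.75 − 315.0625 = 82.6875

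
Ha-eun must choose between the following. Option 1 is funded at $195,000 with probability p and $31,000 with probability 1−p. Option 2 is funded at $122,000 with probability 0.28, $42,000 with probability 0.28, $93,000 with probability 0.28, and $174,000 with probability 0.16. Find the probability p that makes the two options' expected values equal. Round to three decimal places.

p = 0.420

EV(Option 2) = 0.28 × 122000 + 0.28 × 42000 + 0.28 × 93000 + 0.16 × 174000 = 34160 + 11760 + 26040 + 27840 = 99800
p·195000 + (1−p)·31000 = 99800
164000p + 31000 = 99800
p = (99800 − 31000) / 164000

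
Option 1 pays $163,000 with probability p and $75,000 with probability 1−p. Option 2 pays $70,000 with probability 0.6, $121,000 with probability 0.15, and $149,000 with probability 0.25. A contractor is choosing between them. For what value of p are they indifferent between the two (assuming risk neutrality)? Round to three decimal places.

p = 0.255

EV(Option 2) = 0.6 × 70000 + 0.15 × 121000 + 0.25 × 149000 = 42000 + 18150 + 37250 = 97400
p·163000 + (1−p)·75000 = 97400
88000p + 75000 = 97400
p = (97400 − 75000) / 88000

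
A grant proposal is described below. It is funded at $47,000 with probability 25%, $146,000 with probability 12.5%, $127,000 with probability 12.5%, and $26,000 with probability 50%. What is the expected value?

$58,875

EV = 0.25 × 47000 + 0.125 × 146000 + 0.125 × 127000 + 0.5 × 26000 = 11750 + 18250 + 15875 + 13000 = 58875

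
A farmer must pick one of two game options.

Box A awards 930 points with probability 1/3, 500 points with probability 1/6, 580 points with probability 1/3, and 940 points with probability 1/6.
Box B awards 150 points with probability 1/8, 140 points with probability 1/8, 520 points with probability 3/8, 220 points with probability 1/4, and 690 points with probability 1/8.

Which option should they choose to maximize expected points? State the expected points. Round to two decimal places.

Box A (743.33 points)

Box A = 1/3 × 930 + 1/6 × 500 + 1/3 × 580 + 1/6 × 940 = 310 + 83.3333 + 193.3333 + 156.6667 = 743.3333
Box B = 1/8 × 150 + 1/8 × 140 + 3/8 × 520 + 1/4 × 220 + 1/8 × 690 = 18.75 + 17.5 + 195 + 55 + 86.25 = 372.5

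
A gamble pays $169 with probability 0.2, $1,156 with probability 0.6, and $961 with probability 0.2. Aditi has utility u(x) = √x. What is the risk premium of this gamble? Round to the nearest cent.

E[u] = 0.2·√169 + 0.6·√1156 + 0.2·√961 = 0.2·13 + 0.6·34 + 0.2·31 = 29.2
CE = (29.2)² = 852.64
Risk premium = EV − CE = 919.6 − 852.64 = 66.96

$66.96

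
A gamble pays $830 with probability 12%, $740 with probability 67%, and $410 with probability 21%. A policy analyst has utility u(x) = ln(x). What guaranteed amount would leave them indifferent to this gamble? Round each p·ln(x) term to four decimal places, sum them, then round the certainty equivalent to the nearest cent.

E[u] = 0.12·ln(830) + 0.67·ln(740) + 0.21·ln(410) = 0.8066 + 4.4265 + 1.2634 = 6.4965
CE = e^6.4965 ≈ 662.82

$662.82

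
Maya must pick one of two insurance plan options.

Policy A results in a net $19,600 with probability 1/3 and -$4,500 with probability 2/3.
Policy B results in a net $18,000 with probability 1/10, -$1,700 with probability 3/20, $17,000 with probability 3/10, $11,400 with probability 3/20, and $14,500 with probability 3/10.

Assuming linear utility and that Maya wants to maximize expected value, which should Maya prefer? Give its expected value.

Policy A = 1/3 × 19600 + 2/3 × (-4500) = 6533.3333 − 3000 = 3533.3333
Policy B = 1/10 × 18000 + 3/20 × (-1700) + 3/10 × 17000 + 3/20 × 11400 + 3/10 × 14500 = 1800 − 255 + 5100 + 1710 + 4350 = 12705

Policy B ($12,705)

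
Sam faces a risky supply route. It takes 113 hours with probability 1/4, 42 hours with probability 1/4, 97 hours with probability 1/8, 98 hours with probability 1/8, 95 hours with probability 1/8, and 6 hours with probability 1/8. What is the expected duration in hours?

75.75 hours

EV = 1/4 × 113 + 1/4 × 42 + 1/8 × 97 + 1/8 × 98 + 1/8 × 95 + 1/8 × 6 = 28.25 + 10.5 + 12.125 + 12.25 + 11.875 + 0.75 = 75.75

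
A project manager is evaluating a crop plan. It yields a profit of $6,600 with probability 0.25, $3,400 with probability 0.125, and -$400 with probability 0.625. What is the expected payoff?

EV = 0.25 × 6600 + 0.125 × 3400 + 0.625 × (-400) = 1650 + 425 − 250 = 1825

$1,825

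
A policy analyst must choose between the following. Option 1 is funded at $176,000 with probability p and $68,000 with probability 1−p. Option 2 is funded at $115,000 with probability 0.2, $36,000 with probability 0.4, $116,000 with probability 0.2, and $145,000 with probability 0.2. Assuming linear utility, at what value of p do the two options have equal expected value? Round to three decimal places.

EV(Option 2) = 0.2 × 115000 + 0.4 × 36000 + 0.2 × 116000 + 0.2 × 145000 = 23000 + 14400 + 23200 + 29000 = 89600
p·176000 + (1−p)·68000 = 89600
108000p + 68000 = 89600
p = (89600 − 68000) / 108000

p = 0.200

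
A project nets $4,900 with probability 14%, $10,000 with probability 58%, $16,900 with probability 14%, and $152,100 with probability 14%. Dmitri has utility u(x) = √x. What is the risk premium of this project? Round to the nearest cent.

$10,377.64

E[u] = 0.14·√4900 + 0.58·√10000 + 0.14·√16900 + 0.14·√152100 = 0.14·70 + 0.58·100 + 0.14·130 + 0.14·390 = 140.6
CE = (140.6)² = 19768.36
Risk premium = EV − CE = 30146 − 19768.36 = 10377.64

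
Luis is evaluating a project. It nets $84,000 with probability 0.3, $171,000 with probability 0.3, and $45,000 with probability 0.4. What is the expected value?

$94,500

EV = 0.3 × 84000 + 0.3 × 171000 + 0.4 × 45000 = 25200 + 51300 + 18000 = 94500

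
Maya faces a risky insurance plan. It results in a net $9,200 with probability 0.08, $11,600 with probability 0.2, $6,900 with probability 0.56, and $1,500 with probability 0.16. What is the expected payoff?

$7,160

EV = 0.08 × 9200 + 0.2 × 11600 + 0.56 × 6900 + 0.16 × 1500 = 736 + 2320 + 3864 + 240 = 7160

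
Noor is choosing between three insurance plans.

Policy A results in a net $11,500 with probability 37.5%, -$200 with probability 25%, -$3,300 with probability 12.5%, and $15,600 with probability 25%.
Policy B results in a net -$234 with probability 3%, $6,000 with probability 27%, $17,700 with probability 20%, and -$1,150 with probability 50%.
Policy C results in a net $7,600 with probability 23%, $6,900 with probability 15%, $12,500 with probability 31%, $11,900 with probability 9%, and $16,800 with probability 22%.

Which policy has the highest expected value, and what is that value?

Policy C ($11,425)

Policy A = 0.375 × 11500 + 0.25 × (-200) + 0.125 × (-3300) + 0.25 × 15600 = 4312.5 − 50 − 412.5 + 3900 = 7750
Policy B = 0.03 × (-234) + 0.27 × 6000 + 0.2 × 17700 + 0.5 × (-1150) = -7.02 + 1620 + 3540 − 575 = 4577.98
Policy C = 0.23 × 7600 + 0.15 × 6900 + 0.31 × 12500 + 0.09 × 11900 + 0.22 × 16800 = 1748 + 1035 + 3875 + 1071 + 3696 = 11425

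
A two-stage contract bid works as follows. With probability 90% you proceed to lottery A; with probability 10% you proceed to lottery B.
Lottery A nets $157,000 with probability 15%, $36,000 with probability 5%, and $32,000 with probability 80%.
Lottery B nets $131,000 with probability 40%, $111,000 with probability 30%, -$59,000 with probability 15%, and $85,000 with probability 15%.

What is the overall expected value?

EV(A) = 0.15 × 157000 + 0.05 × 36000 + 0.8 × 32000 = 23550 + 1800 + 25600 = 50950
EV(B) = 0.4 × 131000 + 0.3 × 111000 + 0.15 × (-59000) + 0.15 × 85000 = 52400 + 33300 − 8850 + 12750 = 89600
Overall = 0.9 × 50950 + 0.1 × 89600 = 45855 + 8960 = 54815

$54,815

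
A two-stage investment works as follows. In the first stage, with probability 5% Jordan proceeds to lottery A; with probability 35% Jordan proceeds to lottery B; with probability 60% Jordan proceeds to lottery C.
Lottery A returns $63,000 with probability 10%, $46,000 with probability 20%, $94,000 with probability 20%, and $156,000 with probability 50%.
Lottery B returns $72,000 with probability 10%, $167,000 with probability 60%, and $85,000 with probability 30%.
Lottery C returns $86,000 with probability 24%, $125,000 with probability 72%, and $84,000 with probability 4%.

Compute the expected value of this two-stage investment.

EV(A) = 0.1 × 63000 + 0.2 × 46000 + 0.2 × 94000 + 0.5 × 156000 = 6300 + 9200 + 18800 + 78000 = 112300
EV(B) = 0.1 × 72000 + 0.6 × 167000 + 0.3 × 85000 = 7200 + 100200 + 25500 = 132900
EV(C) = 0.24 × 86000 + 0.72 × 125000 + 0.04 × 84000 = 20640 + 90000 + 3360 = 114000
Overall = 0.05 × 112300 + 0.35 × 132900 + 0.6 × 114000 = 5615 + 46515 + 68400 = 120530

$120,530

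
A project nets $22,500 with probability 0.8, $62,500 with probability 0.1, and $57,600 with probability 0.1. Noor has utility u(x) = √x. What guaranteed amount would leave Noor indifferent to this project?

$28,561

E[u] = 0.8·√22500 + 0.1·√62500 + 0.1·√57600 = 0.8·150 + 0.1·250 + 0.1·240 = 169
CE = (169)² = 28561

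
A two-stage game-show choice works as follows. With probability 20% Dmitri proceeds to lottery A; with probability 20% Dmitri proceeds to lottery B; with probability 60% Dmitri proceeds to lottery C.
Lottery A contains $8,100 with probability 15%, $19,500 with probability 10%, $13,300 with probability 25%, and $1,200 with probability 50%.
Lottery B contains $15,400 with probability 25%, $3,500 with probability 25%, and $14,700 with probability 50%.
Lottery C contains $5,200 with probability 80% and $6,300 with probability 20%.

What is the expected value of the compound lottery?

$7,085

EV(A) = 0.15 × 8100 + 0.1 × 19500 + 0.25 × 13300 + 0.5 × 1200 = 1215 + 1950 + 3325 + 600 = 7090
EV(B) = 0.25 × 15400 + 0.25 × 3500 + 0.5 × 14700 = 3850 + 875 + 7350 = 12075
EV(C) = 0.8 × 5200 + 0.2 × 6300 = 4160 + 1260 = 5420
Overall = 0.2 × 7090 + 0.2 × 12075 + 0.6 × 5420 = 1418 + 2415 + 3252 = 7085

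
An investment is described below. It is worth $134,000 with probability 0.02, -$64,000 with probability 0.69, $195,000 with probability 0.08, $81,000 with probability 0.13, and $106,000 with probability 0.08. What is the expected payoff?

-$6,870

EV = 0.02 × 134000 + 0.69 × (-64000) + 0.08 × 195000 + 0.13 × 81000 + 0.08 × 106000 = 2680 − 44160 + 15600 + 10530 + 8480 = -6870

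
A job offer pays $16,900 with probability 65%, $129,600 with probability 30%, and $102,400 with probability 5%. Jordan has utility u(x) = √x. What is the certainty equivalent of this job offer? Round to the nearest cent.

$43,472.25

E[u] = 0.65·√16900 + 0.3·√129600 + 0.05·√102400 = 0.65·130 + 0.3·360 + 0.05·320 = 208.5
CE = (208.5)² = 43472.25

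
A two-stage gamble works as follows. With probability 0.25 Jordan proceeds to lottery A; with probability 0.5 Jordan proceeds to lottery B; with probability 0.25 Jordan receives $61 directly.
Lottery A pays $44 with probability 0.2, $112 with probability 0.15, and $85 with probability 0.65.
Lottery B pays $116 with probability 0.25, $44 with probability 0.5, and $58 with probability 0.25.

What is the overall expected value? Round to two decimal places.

EV(A) = 0.2 × 44 + 0.15 × 112 + 0.65 × 85 = 8.8 + 16.8 + 55.25 = 80.85
EV(B) = 0.25 × 116 + 0.5 × 44 + 0.25 × 58 = 29 + 22 + 14.5 = 65.5
Branch C: 61 (certain)
Overall = 0.25 × 80.85 + 0.5 × 65.5 + 0.25 × 61 = 20.2125 + 32.75 + 15.25 = 68.2125

$68.21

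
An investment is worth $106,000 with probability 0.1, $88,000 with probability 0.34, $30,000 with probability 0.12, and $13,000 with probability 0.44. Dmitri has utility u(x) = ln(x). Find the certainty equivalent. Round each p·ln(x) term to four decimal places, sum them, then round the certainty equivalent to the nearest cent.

E[u] = 0.1·ln(106000) + 0.34·ln(88000) + 0.12·ln(30000) + 0.44·ln(13000) = 1.1571 + 3.8709 + 1.2371 + 4.1680 = 10.4331
CE = e^10.4331 ≈ 33965.48

$33,965.48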